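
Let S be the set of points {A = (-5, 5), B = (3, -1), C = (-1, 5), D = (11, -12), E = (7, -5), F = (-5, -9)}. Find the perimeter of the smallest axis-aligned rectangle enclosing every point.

66

Width = max x − min x = 11 − (-5) = 16.
Height = max y − min y = 5 − (-12) = 17.
Perimeter = 2(16 + 17) = 66.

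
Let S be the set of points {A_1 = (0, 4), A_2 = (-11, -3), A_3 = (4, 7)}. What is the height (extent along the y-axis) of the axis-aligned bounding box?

max y = 7, min y = -3, so height = 10.

10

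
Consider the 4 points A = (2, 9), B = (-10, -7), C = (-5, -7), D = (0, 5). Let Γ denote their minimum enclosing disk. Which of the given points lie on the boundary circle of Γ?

The minimum enclosing circle of a finite set is fixed by two of the points (as a diameter) or three (as a circumcircle).
The farthest pair is A–B with squared distance 400. The circle on this segment as diameter has centre (-4, 1) and r² = 400/4 = 100.
Check C: distance² to centre = 65 ≤ 100, so it lies inside.
All remaining points lie in this disk, and no smaller disk contains both endpoints, so this is the minimum enclosing circle.
The points at distance exactly r from the centre are A, B — 2 points.

A, B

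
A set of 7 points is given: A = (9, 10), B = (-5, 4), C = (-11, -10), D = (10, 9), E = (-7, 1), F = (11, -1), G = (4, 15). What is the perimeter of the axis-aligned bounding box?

94

Width = max x − min x = 11 − (-11) = 22.
Height = max y − min y = 15 − (-10) = 25.
Perimeter = 2(22 + 25) = 94.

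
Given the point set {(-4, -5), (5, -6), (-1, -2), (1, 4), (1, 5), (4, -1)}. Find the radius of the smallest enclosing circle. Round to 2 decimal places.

By Welzl's lemma the MEC is supported by two points (diametrically opposite) or three points (on a circumcircle).
The minimum enclosing circle is determined by three boundary points: (-4, -5), (5, -6), (1, 5).
Their circumcentre is (37/38, -47/38) with r² = 28085/722.
The farthest remaining point (1, 4) is at distance² 19801/722 ≤ 28085/722.
r = √(28085/722) ≈ 6.24.

6.24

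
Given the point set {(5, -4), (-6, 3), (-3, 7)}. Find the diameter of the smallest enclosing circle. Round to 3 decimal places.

13.642

Call the three points A, B, C in the order given.
Side lengths²: AB² = 170, AC² = 185, BC² = 25.
Since AC² = 185 < 170 + 25 = 195, the triangle is acute, so the smallest enclosing circle is the circumcircle.
Circumcentre = (15/26, 31/26), r² = 15725/338.
Diameter = 2r = 2√(15725/338) ≈ 13.642.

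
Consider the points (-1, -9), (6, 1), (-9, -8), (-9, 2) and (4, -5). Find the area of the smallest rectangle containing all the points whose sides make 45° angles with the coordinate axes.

240

In coordinates u = x + y, v = x − y the rectangle is axis-aligned; the map (x,y)→(u,v) scales areas by 2.
u-values: -10, 7, -17, -7, -1; range = 7 − (-17) = 24.
v-values: 8, 5, -1, -11, 9; range = 9 − (-11) = 20.
Area = (24 × 20) / 2 = 240.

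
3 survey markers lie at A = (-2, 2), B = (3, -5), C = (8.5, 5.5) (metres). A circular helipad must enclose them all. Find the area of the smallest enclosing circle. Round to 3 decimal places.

Side lengths²: AB² = 74, AC² = 122.5, BC² = 140.5.
Since BC² = 140.5 < 122.5 + 74 = 196.5, the triangle is acute, so the smallest enclosing circle is the circumcircle.
Circumcentre = (215/52, 57/52), r² = 51985/1352.
Area = π·r² = π·51985/1352 ≈ 120.796.

120.796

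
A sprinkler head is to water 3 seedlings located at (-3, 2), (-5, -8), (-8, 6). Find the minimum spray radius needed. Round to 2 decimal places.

7.16

Call the three points A, B, C in the order given.
Side lengths²: AB² = 104, AC² = 41, BC² = 205.
Since BC² = 205 ≥ 104 + 41 = 145, the angle opposite BC is not acute, so the smallest enclosing circle has BC as diameter.
Centre = midpoint of BC = (-6.5, -1), r² = 205/4 = 51.25.
r = √(51.25) ≈ 7.16.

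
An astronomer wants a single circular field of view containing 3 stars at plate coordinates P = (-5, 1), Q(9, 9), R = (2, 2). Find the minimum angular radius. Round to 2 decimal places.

8.06

Side lengths²: PQ² = 260, PR² = 50, QR² = 98.
Since PQ² = 260 ≥ 98 + 50 = 148, the angle opposite PQ is not acute, so the smallest enclosing circle has PQ as diameter.
Centre = midpoint of PQ = (2, 5), r² = 260/4 = 65.
r = √65 ≈ 8.06.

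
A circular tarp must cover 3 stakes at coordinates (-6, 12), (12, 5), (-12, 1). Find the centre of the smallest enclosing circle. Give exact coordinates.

Call the three points A, B, C in the order given.
Side lengths²: AB² = 373, AC² = 157, BC² = 592.
Since BC² = 592 ≥ 373 + 157 = 530, the angle opposite BC is not acute, so the smallest enclosing circle has BC as diameter.
Centre = midpoint of BC = (0, 3), r² = 592/4 = 148.
Centre = (0, 3).

(0, 3)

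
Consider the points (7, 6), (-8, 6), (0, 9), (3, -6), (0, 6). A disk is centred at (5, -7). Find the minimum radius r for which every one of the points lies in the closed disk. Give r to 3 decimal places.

The required radius is the distance from (5, -7) to the farthest point.
Squared distances: 173, 338, 281, 5, 194.
Maximum is 338, attained at (-8, 6).
r = √338 ≈ 18.385.

18.385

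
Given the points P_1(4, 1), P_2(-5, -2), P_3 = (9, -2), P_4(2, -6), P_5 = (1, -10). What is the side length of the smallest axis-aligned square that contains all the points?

The bounding box has width 14 and height 11.
An axis-aligned square enclosing the set must have side ≥ max(width, height).
So the minimum side is max(14, 11) = 14.

14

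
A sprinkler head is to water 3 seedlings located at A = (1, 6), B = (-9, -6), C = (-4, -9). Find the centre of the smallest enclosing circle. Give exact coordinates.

(-8/3, -10/9)

Side lengths²: AB² = 244, AC² = 250, BC² = 34.
Since AC² = 250 < 244 + 34 = 278, the triangle is acute, so the smallest enclosing circle is the circumcircle.
Circumcentre = (-8/3, -10/9), r² = 5185/81.
Centre = (-8/3, -10/9).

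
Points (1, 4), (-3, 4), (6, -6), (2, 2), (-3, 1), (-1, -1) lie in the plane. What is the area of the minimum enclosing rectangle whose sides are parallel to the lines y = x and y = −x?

66.5

In coordinates u = x + y, v = x − y the rectangle is axis-aligned; the map (x,y)→(u,v) scales areas by 2.
u-values: 5, 1, 0, 4, -2, -2; range = 5 − (-2) = 7.
v-values: -3, -7, 12, 0, -4, 0; range = 12 − (-7) = 19.
Area = (7 × 19) / 2 = 66.5.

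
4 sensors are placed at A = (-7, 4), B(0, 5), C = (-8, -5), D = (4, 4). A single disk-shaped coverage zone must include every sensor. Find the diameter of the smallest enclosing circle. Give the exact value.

15

The farthest pair is C–D with squared distance 225. The circle on this segment as diameter has centre (-2, -0.5) and r² = 225/4 = 56.25.
Check A: distance² to centre = 45.25 ≤ 56.25, so it lies inside.
All remaining points lie in this disk, and no smaller disk contains both endpoints, so this is the minimum enclosing circle.
Diameter = 2r = 2√(56.25) = 15.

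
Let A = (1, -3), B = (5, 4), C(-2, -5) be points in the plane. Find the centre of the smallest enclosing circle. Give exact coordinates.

Side lengths²: AB² = 65, AC² = 13, BC² = 130.
Since BC² = 130 ≥ 65 + 13 = 78, the angle opposite BC is not acute, so the smallest enclosing circle has BC as diameter.
Centre = midpoint of BC = (1.5, -0.5), r² = 130/4 = 32.5.
Centre = (1.5, -0.5).

(1.5, -0.5)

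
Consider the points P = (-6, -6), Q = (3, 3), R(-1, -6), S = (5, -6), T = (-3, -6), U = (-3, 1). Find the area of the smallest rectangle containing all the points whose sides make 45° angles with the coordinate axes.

In coordinates u = x + y, v = x − y the rectangle is axis-aligned; the map (x,y)→(u,v) scales areas by 2.
u-values: -12, 6, -7, -1, -9, -2; range = 6 − (-12) = 18.
v-values: 0, 0, 5, 11, 3, -4; range = 11 − (-4) = 15.
Area = (18 × 15) / 2 = 135.

135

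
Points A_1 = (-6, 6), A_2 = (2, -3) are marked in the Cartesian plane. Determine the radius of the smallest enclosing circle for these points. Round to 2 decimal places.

The smallest circle enclosing two points has them as diameter endpoints.
Centre = midpoint = (-2, 1.5); r² = |A_1A_2|²/4 = 145/4 = 36.25.
r = √(36.25) ≈ 6.02.

6.02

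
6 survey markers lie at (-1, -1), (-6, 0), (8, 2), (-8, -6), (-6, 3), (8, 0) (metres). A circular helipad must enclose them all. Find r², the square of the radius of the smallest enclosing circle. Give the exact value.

The farthest pair is (8, 2)–(-8, -6) with squared distance 320. The circle on this segment as diameter has centre (0, -2) and r² = 320/4 = 80.
Check (-1, -1): distance² to centre = 2 ≤ 80, so it lies inside.
All remaining points lie in this disk, and no smaller disk contains both endpoints, so this is the minimum enclosing circle.

80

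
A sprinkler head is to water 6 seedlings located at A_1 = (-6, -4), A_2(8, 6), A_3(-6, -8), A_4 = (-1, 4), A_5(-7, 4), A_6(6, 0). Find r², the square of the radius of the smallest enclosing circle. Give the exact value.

98

The farthest pair is A_2–A_3 with squared distance 392. The circle on this segment as diameter has centre (1, -1) and r² = 392/4 = 98.
Check A_1: distance² to centre = 58 ≤ 98, so it lies inside.
All remaining points lie in this disk, and no smaller disk contains both endpoints, so this is the minimum enclosing circle.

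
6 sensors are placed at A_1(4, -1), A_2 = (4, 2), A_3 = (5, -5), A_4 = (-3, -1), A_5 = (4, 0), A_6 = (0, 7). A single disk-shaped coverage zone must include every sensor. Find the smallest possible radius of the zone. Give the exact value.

6.5

The farthest pair is A_3–A_6 with squared distance 169. The circle on this segment as diameter has centre (2.5, 1) and r² = 169/4 = 42.25.
Check A_1: distance² to centre = 6.25 ≤ 42.25, so it lies inside.
All remaining points lie in this disk, and no smaller disk contains both endpoints, so this is the minimum enclosing circle.
r = √(42.25) = 6.5.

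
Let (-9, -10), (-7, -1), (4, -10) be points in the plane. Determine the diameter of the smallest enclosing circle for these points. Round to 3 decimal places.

14.559

Call the three points A, B, C in the order given.
Side lengths²: AB² = 85, AC² = 169, BC² = 202.
Since BC² = 202 < 169 + 85 = 254, the triangle is acute, so the smallest enclosing circle is the circumcircle.
Circumcentre = (-2.5, -121/18), r² = 8585/162.
Diameter = 2r = 2√(8585/162) ≈ 14.559.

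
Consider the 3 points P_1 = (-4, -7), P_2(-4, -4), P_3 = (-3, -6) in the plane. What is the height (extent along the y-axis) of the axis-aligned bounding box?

max y = -4, min y = -7, so height = 3.

3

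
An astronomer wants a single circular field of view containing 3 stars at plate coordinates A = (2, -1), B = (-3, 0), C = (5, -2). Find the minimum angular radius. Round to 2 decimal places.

4.12

Side lengths²: AB² = 26, AC² = 10, BC² = 68.
Since BC² = 68 ≥ 26 + 10 = 36, the angle opposite BC is not acute, so the smallest enclosing circle has BC as diameter.
Centre = midpoint of BC = (1, -1), r² = 68/4 = 17.
r = √17 ≈ 4.12.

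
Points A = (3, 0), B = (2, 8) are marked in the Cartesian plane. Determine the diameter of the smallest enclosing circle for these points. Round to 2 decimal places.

The smallest circle enclosing two points has them as diameter endpoints.
Centre = midpoint = (2.5, 4); r² = |AB|²/4 = 65/4 = 16.25.
Diameter = 2r = 2√(16.25) ≈ 8.06.

8.06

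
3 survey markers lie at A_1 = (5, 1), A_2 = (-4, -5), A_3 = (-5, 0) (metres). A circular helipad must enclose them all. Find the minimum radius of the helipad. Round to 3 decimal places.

5.434

Side lengths²: A_1A_2² = 117, A_1A_3² = 101, A_2A_3² = 26.
Since A_1A_2² = 117 < 101 + 26 = 127, the triangle is acute, so the smallest enclosing circle is the circumcircle.
Circumcentre = (7/34, -53/34), r² = 17069/578.
r = √(17069/578) ≈ 5.434.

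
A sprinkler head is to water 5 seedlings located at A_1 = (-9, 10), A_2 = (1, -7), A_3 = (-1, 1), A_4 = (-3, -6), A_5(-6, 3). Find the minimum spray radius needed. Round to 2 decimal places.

The farthest pair is A_1–A_2 with squared distance 389. The circle on this segment as diameter has centre (-4, 1.5) and r² = 389/4 = 97.25.
Check A_3: distance² to centre = 9.25 ≤ 97.25, so it lies inside.
All remaining points lie in this disk, and no smaller disk contains both endpoints, so this is the minimum enclosing circle.
r = √(97.25) ≈ 9.86.

9.86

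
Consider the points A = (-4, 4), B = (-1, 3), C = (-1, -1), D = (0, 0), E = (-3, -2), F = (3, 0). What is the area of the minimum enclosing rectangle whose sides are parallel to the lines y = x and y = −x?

In coordinates u = x + y, v = x − y the rectangle is axis-aligned; the map (x,y)→(u,v) scales areas by 2.
u-values: 0, 2, -2, 0, -5, 3; range = 3 − (-5) = 8.
v-values: -8, -4, 0, 0, -1, 3; range = 3 − (-8) = 11.
Area = (8 × 11) / 2 = 44.

44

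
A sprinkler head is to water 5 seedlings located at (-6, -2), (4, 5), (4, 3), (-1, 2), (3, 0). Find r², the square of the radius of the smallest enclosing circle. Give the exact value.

The farthest pair is (-6, -2)–(4, 5) with squared distance 149. The circle on this segment as diameter has centre (-1, 1.5) and r² = 149/4 = 37.25.
Check (4, 3): distance² to centre = 27.25 ≤ 37.25, so it lies inside.
All remaining points lie in this disk, and no smaller disk contains both endpoints, so this is the minimum enclosing circle.

37.25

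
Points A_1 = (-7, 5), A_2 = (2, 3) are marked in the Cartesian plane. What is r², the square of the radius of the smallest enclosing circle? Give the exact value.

The smallest circle enclosing two points has them as diameter endpoints.
Centre = midpoint = (-2.5, 4); r² = |A_1A_2|²/4 = 85/4 = 21.25.

21.25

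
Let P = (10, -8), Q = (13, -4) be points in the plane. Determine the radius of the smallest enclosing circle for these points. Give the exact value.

The smallest circle enclosing two points has them as diameter endpoints.
Centre = midpoint = (11.5, -6); r² = |PQ|²/4 = 25/4 = 6.25.
r = √(6.25) = 2.5.

2.5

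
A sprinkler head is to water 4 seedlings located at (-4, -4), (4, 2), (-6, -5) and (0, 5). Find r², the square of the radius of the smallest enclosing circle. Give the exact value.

63325/1682

By Welzl's lemma the MEC is supported by two points (diametrically opposite) or three points (on a circumcircle).
The minimum enclosing circle is determined by three boundary points: (4, 2), (-6, -5), (0, 5).
Their circumcentre is (-79/58, -57/58) with r² = 63325/1682.
The farthest remaining point (-4, -4) is at distance² 27017/1682 ≤ 63325/1682.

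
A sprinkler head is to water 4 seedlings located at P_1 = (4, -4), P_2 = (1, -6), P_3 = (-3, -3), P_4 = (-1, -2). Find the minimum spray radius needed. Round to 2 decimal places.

The minimum enclosing circle of a finite set is fixed by two of the points (as a diameter) or three (as a circumcircle).
The farthest pair is P_1–P_3 with squared distance 50. The circle on this segment as diameter has centre (0.5, -3.5) and r² = 50/4 = 12.5.
Check P_2: distance² to centre = 6.5 ≤ 12.5, so it lies inside.
All remaining points lie in this disk, and no smaller disk contains both endpoints, so this is the minimum enclosing circle.
r = √(12.5) ≈ 3.54.

3.54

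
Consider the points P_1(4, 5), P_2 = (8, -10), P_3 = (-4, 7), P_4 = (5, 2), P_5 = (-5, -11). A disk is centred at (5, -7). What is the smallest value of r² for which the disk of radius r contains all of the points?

277

The required radius is the distance from (5, -7) to the farthest point.
Squared distances: 145, 18, 277, 81, 116.
Maximum is 277, attained at P_3.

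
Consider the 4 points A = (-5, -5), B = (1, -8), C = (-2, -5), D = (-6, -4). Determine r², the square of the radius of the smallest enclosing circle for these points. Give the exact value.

By Welzl's lemma the MEC is supported by two points (diametrically opposite) or three points (on a circumcircle).
The farthest pair is B–D with squared distance 65. The circle on this segment as diameter has centre (-2.5, -6) and r² = 65/4 = 16.25.
Check A: distance² to centre = 7.25 ≤ 16.25, so it lies inside.
All remaining points lie in this disk, and no smaller disk contains both endpoints, so this is the minimum enclosing circle.

16.25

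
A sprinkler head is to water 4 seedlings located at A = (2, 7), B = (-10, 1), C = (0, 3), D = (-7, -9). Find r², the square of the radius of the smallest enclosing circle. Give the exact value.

84.25

A smallest enclosing disk is always determined by at most three of the input points on its boundary.
The farthest pair is A–D with squared distance 337. The circle on this segment as diameter has centre (-2.5, -1) and r² = 337/4 = 84.25.
Check B: distance² to centre = 60.25 ≤ 84.25, so it lies inside.
All remaining points lie in this disk, and no smaller disk contains both endpoints, so this is the minimum enclosing circle.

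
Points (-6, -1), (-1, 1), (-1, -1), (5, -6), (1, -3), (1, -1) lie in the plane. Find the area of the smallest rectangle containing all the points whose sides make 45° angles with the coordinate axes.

In coordinates u = x + y, v = x − y the rectangle is axis-aligned; the map (x,y)→(u,v) scales areas by 2.
u-values: -7, 0, -2, -1, -2, 0; range = 0 − (-7) = 7.
v-values: -5, -2, 0, 11, 4, 2; range = 11 − (-5) = 16.
Area = (7 × 16) / 2 = 56.

56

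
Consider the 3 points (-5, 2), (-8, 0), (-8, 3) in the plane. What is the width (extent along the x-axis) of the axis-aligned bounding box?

max x = -5, min x = -8, so width = 3.

3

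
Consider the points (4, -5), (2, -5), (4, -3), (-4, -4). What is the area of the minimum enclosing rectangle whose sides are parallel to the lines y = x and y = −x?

40.5

In coordinates u = x + y, v = x − y the rectangle is axis-aligned; the map (x,y)→(u,v) scales areas by 2.
u-values: -1, -3, 1, -8; range = 1 − (-8) = 9.
v-values: 9, 7, 7, 0; range = 9 − 0 = 9.
Area = (9 × 9) / 2 = 40.5.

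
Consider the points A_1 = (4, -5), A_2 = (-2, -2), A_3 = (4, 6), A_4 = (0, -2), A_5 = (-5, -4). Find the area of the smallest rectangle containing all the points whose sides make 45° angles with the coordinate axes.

104.5

In coordinates u = x + y, v = x − y the rectangle is axis-aligned; the map (x,y)→(u,v) scales areas by 2.
u-values: -1, -4, 10, -2, -9; range = 10 − (-9) = 19.
v-values: 9, 0, -2, 2, -1; range = 9 − (-2) = 11.
Area = (19 × 11) / 2 = 104.5.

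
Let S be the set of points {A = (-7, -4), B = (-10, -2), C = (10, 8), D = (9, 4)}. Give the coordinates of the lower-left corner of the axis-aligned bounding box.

(-10, -4)

x-range [-10, 10], y-range [-4, 8].
The lower-left corner is (-10, -4).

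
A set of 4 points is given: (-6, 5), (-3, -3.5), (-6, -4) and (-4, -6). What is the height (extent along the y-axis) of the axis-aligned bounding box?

11

max y = 5, min y = -6, so height = 11.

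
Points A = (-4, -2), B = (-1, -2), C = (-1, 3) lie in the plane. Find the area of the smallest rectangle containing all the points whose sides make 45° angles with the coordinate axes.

20

In coordinates u = x + y, v = x − y the rectangle is axis-aligned; the map (x,y)→(u,v) scales areas by 2.
u-values: -6, -3, 2; range = 2 − (-6) = 8.
v-values: -2, 1, -4; range = 1 − (-4) = 5.
Area = (8 × 5) / 2 = 20.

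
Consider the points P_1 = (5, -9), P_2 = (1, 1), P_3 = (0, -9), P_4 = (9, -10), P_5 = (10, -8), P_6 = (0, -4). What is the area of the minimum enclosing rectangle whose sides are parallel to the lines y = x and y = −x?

104.5

In coordinates u = x + y, v = x − y the rectangle is axis-aligned; the map (x,y)→(u,v) scales areas by 2.
u-values: -4, 2, -9, -1, 2, -4; range = 2 − (-9) = 11.
v-values: 14, 0, 9, 19, 18, 4; range = 19 − 0 = 19.
Area = (11 × 19) / 2 = 104.5.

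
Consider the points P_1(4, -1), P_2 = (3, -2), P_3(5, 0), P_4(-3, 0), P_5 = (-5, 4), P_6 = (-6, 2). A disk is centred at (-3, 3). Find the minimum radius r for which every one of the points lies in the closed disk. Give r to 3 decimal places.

8.544

The required radius is the distance from (-3, 3) to the farthest point.
Squared distances: 65, 61, 73, 9, 5, 10.
Maximum is 73, attained at P_3.
r = √73 ≈ 8.544.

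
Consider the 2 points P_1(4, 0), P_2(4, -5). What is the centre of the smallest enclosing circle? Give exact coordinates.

The smallest circle enclosing two points has them as diameter endpoints.
Centre = midpoint = (4, -2.5); r² = |P_1P_2|²/4 = 25/4 = 6.25.
Centre = (4, -2.5).

(4, -2.5)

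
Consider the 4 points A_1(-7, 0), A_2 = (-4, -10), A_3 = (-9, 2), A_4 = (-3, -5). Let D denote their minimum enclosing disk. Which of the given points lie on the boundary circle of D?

A smallest enclosing disk is always determined by at most three of the input points on its boundary.
The farthest pair is A_2–A_3 with squared distance 169. The circle on this segment as diameter has centre (-6.5, -4) and r² = 169/4 = 42.25.
Check A_1: distance² to centre = 16.25 ≤ 42.25, so it lies inside.
All remaining points lie in this disk, and no smaller disk contains both endpoints, so this is the minimum enclosing circle.
The points at distance exactly r from the centre are A_2, A_3 — 2 points.

A_2, A_3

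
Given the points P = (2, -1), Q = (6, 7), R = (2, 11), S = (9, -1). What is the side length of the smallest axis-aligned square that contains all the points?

12

The bounding box has width 7 and height 12.
An axis-aligned square enclosing the set must have side ≥ max(width, height).
So the minimum side is max(7, 12) = 12.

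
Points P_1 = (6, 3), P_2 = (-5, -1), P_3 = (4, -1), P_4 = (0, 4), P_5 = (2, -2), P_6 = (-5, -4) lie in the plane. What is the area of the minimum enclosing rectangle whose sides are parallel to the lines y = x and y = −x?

81

In coordinates u = x + y, v = x − y the rectangle is axis-aligned; the map (x,y)→(u,v) scales areas by 2.
u-values: 9, -6, 3, 4, 0, -9; range = 9 − (-9) = 18.
v-values: 3, -4, 5, -4, 4, -1; range = 5 − (-4) = 9.
Area = (18 × 9) / 2 = 81.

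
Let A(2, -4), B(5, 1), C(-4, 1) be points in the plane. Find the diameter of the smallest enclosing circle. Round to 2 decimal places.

9.11

Side lengths²: AB² = 34, AC² = 61, BC² = 81.
Since BC² = 81 < 61 + 34 = 95, the triangle is acute, so the smallest enclosing circle is the circumcircle.
Circumcentre = (0.5, 0.3), r² = 20.74.
Diameter = 2r = 2√(20.74) ≈ 9.11.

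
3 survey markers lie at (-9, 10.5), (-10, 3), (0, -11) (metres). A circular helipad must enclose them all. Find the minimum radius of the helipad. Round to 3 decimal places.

Call the three points A, B, C in the order given.
Side lengths²: AB² = 57.25, AC² = 543.25, BC² = 296.
Since AC² = 543.25 ≥ 296 + 57.25 = 353.25, the angle opposite AC is not acute, so the smallest enclosing circle has AC as diameter.
Centre = midpoint of AC = (-4.5, -0.25), r² = 543.25/4 = 135.8125.
r = √(135.8125) ≈ 11.654.

11.654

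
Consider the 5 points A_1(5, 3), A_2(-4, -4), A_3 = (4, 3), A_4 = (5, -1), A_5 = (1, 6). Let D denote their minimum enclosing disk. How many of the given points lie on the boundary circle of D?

3

A smallest enclosing disk is always determined by at most three of the input points on its boundary.
The minimum enclosing circle is determined by three boundary points: A_1, A_2, A_5.
Their circumcentre is (-3/22, 7/22) with r² = 8125/242.
The farthest remaining point A_4 is at distance² 6805/242 ≤ 8125/242.
The points at distance exactly r from the centre are A_1, A_2, A_5 — 3 points.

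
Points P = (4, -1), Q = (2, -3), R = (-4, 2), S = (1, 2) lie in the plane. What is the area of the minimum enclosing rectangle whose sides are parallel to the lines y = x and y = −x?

In coordinates u = x + y, v = x − y the rectangle is axis-aligned; the map (x,y)→(u,v) scales areas by 2.
u-values: 3, -1, -2, 3; range = 3 − (-2) = 5.
v-values: 5, 5, -6, -1; range = 5 − (-6) = 11.
Area = (5 × 11) / 2 = 27.5.

27.5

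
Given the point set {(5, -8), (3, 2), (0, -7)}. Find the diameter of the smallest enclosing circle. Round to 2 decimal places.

10.28

Call the three points A, B, C in the order given.
Side lengths²: AB² = 104, AC² = 26, BC² = 90.
Since AB² = 104 < 90 + 26 = 116, the triangle is acute, so the smallest enclosing circle is the circumcircle.
Circumcentre = (3.375, -3.125), r² = 26.40625.
Diameter = 2r = 2√(26.40625) ≈ 10.28.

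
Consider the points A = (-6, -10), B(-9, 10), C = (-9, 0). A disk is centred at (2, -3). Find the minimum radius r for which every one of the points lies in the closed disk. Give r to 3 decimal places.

17.029

The required radius is the distance from (2, -3) to the farthest point.
Squared distances: 113, 290, 130.
Maximum is 290, attained at B.
r = √290 ≈ 17.029.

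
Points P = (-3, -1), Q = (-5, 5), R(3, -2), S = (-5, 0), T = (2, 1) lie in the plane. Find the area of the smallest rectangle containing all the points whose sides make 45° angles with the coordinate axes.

60

In coordinates u = x + y, v = x − y the rectangle is axis-aligned; the map (x,y)→(u,v) scales areas by 2.
u-values: -4, 0, 1, -5, 3; range = 3 − (-5) = 8.
v-values: -2, -10, 5, -5, 1; range = 5 − (-10) = 15.
Area = (8 × 15) / 2 = 60.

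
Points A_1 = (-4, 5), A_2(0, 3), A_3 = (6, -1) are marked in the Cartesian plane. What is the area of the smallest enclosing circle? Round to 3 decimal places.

106.814

Side lengths²: A_1A_2² = 20, A_1A_3² = 136, A_2A_3² = 52.
Since A_1A_3² = 136 ≥ 52 + 20 = 72, the angle opposite A_1A_3 is not acute, so the smallest enclosing circle has A_1A_3 as diameter.
Centre = midpoint of A_1A_3 = (1, 2), r² = 136/4 = 34.
Area = π·r² = π·34 ≈ 106.814.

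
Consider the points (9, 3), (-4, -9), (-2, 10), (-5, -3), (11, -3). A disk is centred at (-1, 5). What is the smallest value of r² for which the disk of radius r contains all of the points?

208

The required radius is the distance from (-1, 5) to the farthest point.
Squared distances: 104, 205, 26, 80, 208.
Maximum is 208, attained at (11, -3).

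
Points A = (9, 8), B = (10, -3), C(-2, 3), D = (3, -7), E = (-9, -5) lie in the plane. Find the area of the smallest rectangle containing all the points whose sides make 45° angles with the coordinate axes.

279

In coordinates u = x + y, v = x − y the rectangle is axis-aligned; the map (x,y)→(u,v) scales areas by 2.
u-values: 17, 7, 1, -4, -14; range = 17 − (-14) = 31.
v-values: 1, 13, -5, 10, -4; range = 13 − (-5) = 18.
Area = (31 × 18) / 2 = 279.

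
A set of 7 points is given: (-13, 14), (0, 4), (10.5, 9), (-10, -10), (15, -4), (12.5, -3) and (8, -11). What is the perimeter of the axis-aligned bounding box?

Width = max x − min x = 15 − (-13) = 28.
Height = max y − min y = 14 − (-11) = 25.
Perimeter = 2(28 + 25) = 106.

106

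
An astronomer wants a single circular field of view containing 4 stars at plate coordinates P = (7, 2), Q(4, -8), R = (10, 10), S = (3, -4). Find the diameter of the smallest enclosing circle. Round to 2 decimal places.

The farthest pair is Q–R with squared distance 360. The circle on this segment as diameter has centre (7, 1) and r² = 360/4 = 90.
Check P: distance² to centre = 1 ≤ 90, so it lies inside.
All remaining points lie in this disk, and no smaller disk contains both endpoints, so this is the minimum enclosing circle.
Diameter = 2r = 2√90 ≈ 18.97.

18.97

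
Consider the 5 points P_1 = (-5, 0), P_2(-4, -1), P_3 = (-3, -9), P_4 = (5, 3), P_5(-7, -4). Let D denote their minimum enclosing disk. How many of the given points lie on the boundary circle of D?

The minimum enclosing circle of a finite set is fixed by two of the points (as a diameter) or three (as a circumcircle).
The minimum enclosing circle is determined by three boundary points: P_3, P_4, P_5.
Their circumcentre is (5/44, -53/22) with r² = 102869/1936.
The farthest remaining point P_1 is at distance² 61861/1936 ≤ 102869/1936.
The points at distance exactly r from the centre are P_3, P_4, P_5 — 3 points.

3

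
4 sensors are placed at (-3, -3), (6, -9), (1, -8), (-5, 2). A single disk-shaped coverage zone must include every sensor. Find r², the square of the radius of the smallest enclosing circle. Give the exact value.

The minimum enclosing circle of a finite set is fixed by two of the points (as a diameter) or three (as a circumcircle).
The farthest pair is (6, -9)–(-5, 2) with squared distance 242. The circle on this segment as diameter has centre (0.5, -3.5) and r² = 242/4 = 60.5.
Check (-3, -3): distance² to centre = 12.5 ≤ 60.5, so it lies inside.
All remaining points lie in this disk, and no smaller disk contains both endpoints, so this is the minimum enclosing circle.

60.5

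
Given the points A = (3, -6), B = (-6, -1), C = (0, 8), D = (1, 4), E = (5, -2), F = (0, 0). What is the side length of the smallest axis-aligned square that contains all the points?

14

The bounding box has width 11 and height 14.
An axis-aligned square enclosing the set must have side ≥ max(width, height).
So the minimum side is max(11, 14) = 14.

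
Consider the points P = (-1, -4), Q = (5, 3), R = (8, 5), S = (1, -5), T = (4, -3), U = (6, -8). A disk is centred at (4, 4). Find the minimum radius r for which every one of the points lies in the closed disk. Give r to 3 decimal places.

12.166

The required radius is the distance from (4, 4) to the farthest point.
Squared distances: 89, 2, 17, 90, 49, 148.
Maximum is 148, attained at U.
r = √148 ≈ 12.166.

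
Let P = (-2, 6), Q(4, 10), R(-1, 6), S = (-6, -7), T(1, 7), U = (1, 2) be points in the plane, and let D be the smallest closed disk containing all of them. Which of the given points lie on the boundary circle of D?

A smallest enclosing disk is always determined by at most three of the input points on its boundary.
The farthest pair is Q–S with squared distance 389. The circle on this segment as diameter has centre (-1, 1.5) and r² = 389/4 = 97.25.
Check P: distance² to centre = 21.25 ≤ 97.25, so it lies inside.
All remaining points lie in this disk, and no smaller disk contains both endpoints, so this is the minimum enclosing circle.
The points at distance exactly r from the centre are Q, S — 2 points.

Q, S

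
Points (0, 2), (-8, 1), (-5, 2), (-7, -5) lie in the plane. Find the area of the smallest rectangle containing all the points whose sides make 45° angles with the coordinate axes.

In coordinates u = x + y, v = x − y the rectangle is axis-aligned; the map (x,y)→(u,v) scales areas by 2.
u-values: 2, -7, -3, -12; range = 2 − (-12) = 14.
v-values: -2, -9, -7, -2; range = -2 − (-9) = 7.
Area = (14 × 7) / 2 = 49.

49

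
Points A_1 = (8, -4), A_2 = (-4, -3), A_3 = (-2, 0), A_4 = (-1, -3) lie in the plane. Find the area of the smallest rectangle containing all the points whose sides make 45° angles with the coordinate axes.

In coordinates u = x + y, v = x − y the rectangle is axis-aligned; the map (x,y)→(u,v) scales areas by 2.
u-values: 4, -7, -2, -4; range = 4 − (-7) = 11.
v-values: 12, -1, -2, 2; range = 12 − (-2) = 14.
Area = (11 × 14) / 2 = 77.

77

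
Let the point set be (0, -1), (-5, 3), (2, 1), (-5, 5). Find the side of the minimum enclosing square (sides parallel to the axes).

The bounding box has width 7 and height 6.
An axis-aligned square enclosing the set must have side ≥ max(width, height).
So the minimum side is max(7, 6) = 7.

7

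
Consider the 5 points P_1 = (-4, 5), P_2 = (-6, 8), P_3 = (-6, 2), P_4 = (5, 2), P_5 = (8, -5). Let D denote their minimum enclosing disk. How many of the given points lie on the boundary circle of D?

The minimum enclosing circle of a finite set is fixed by two of the points (as a diameter) or three (as a circumcircle).
The farthest pair is P_2–P_5 with squared distance 365. The circle on this segment as diameter has centre (1, 1.5) and r² = 365/4 = 91.25.
Check P_1: distance² to centre = 37.25 ≤ 91.25, so it lies inside.
All remaining points lie in this disk, and no smaller disk contains both endpoints, so this is the minimum enclosing circle.
The points at distance exactly r from the centre are P_2, P_5 — 2 points.

2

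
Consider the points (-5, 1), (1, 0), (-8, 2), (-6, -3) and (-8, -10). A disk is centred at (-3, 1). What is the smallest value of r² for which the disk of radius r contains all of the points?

The required radius is the distance from (-3, 1) to the farthest point.
Squared distances: 4, 17, 26, 25, 146.
Maximum is 146, attained at (-8, -10).

146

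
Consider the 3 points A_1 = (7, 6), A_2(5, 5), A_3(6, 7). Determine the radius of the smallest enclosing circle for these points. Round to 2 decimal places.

1.18

Side lengths²: A_1A_2² = 5, A_1A_3² = 2, A_2A_3² = 5.
Since A_2A_3² = 5 < 5 + 2 = 7, the triangle is acute, so the smallest enclosing circle is the circumcircle.
Circumcentre = (35/6, 35/6), r² = 25/18.
r = √(25/18) ≈ 1.18.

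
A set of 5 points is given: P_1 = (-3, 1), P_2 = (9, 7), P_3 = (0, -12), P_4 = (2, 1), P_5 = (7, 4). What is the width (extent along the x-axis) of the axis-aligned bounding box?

max x = 9, min x = -3, so width = 12.

12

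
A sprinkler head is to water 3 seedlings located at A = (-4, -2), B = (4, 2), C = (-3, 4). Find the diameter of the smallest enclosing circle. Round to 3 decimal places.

9.002

Side lengths²: AB² = 80, AC² = 37, BC² = 53.
Since AB² = 80 < 53 + 37 = 90, the triangle is acute, so the smallest enclosing circle is the circumcircle.
Circumcentre = (-5/22, 5/11), r² = 9805/484.
Diameter = 2r = 2√(9805/484) ≈ 9.002.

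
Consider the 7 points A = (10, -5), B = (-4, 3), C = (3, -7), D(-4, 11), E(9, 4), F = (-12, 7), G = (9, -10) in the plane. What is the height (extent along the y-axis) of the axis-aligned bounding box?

21

max y = 11, min y = -10, so height = 21.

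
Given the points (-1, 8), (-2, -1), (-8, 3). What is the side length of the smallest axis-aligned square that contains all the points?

9

The bounding box has width 7 and height 9.
An axis-aligned square enclosing the set must have side ≥ max(width, height).
So the minimum side is max(7, 9) = 9.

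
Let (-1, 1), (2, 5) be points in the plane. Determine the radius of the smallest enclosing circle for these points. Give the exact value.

2.5

The smallest circle enclosing two points has them as diameter endpoints.
Centre = midpoint = (0.5, 3); r² = |(-1, 1)−(2, 5)|²/4 = 25/4 = 6.25.
r = √(6.25) = 2.5.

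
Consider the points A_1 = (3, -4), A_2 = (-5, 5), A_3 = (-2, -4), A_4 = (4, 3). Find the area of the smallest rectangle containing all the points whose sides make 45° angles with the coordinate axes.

In coordinates u = x + y, v = x − y the rectangle is axis-aligned; the map (x,y)→(u,v) scales areas by 2.
u-values: -1, 0, -6, 7; range = 7 − (-6) = 13.
v-values: 7, -10, 2, 1; range = 7 − (-10) = 17.
Area = (13 × 17) / 2 = 110.5.

110.5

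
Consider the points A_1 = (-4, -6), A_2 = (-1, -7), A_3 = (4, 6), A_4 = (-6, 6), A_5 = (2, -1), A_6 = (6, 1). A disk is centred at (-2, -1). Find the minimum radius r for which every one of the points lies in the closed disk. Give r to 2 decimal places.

The required radius is the distance from (-2, -1) to the farthest point.
Squared distances: 29, 37, 85, 65, 16, 68.
Maximum is 85, attained at A_3.
r = √85 ≈ 9.22.

9.22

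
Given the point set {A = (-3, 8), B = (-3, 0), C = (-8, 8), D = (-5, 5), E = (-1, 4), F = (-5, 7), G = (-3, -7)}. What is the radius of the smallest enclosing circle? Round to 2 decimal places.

7.91

By Welzl's lemma the MEC is supported by two points (diametrically opposite) or three points (on a circumcircle).
The farthest pair is C–G with squared distance 250. The circle on this segment as diameter has centre (-5.5, 0.5) and r² = 250/4 = 62.5.
Check A: distance² to centre = 62.5 ≤ 62.5, so it lies inside.
All remaining points lie in this disk, and no smaller disk contains both endpoints, so this is the minimum enclosing circle.
r = √(62.5) ≈ 7.91.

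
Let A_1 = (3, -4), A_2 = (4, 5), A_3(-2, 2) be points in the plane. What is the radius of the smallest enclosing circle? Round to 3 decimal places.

4.651

Side lengths²: A_1A_2² = 82, A_1A_3² = 61, A_2A_3² = 45.
Since A_1A_2² = 82 < 61 + 45 = 106, the triangle is acute, so the smallest enclosing circle is the circumcircle.
Circumcentre = (83/34, 21/34), r² = 12505/578.
r = √(12505/578) ≈ 4.651.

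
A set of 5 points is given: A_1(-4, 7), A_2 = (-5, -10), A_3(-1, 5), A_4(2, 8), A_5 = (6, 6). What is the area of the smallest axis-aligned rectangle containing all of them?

x ranges over [-5, 6], width 11.
y ranges over [-10, 8], height 18.
Area = 11 × 18 = 198.

198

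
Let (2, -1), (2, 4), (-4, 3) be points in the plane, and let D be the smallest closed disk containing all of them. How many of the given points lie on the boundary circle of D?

3

Call the three points A, B, C in the order given.
Side lengths²: AB² = 25, AC² = 52, BC² = 37.
Since AC² = 52 < 37 + 25 = 62, the triangle is acute, so the smallest enclosing circle is the circumcircle.
Circumcentre = (-2/3, 1.5), r² = 481/36.
The points at distance exactly r from the centre are (2, -1), (2, 4), (-4, 3) — 3 points.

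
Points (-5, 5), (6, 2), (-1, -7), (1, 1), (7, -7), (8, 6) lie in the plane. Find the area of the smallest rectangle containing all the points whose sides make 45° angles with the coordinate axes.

264

In coordinates u = x + y, v = x − y the rectangle is axis-aligned; the map (x,y)→(u,v) scales areas by 2.
u-values: 0, 8, -8, 2, 0, 14; range = 14 − (-8) = 22.
v-values: -10, 4, 6, 0, 14, 2; range = 14 − (-10) = 24.
Area = (22 × 24) / 2 = 264.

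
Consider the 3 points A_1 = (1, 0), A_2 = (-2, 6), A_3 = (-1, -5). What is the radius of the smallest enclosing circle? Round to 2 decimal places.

5.52

Side lengths²: A_1A_2² = 45, A_1A_3² = 29, A_2A_3² = 122.
Since A_2A_3² = 122 ≥ 45 + 29 = 74, the angle opposite A_2A_3 is not acute, so the smallest enclosing circle has A_2A_3 as diameter.
Centre = midpoint of A_2A_3 = (-1.5, 0.5), r² = 122/4 = 30.5.
r = √(30.5) ≈ 5.52.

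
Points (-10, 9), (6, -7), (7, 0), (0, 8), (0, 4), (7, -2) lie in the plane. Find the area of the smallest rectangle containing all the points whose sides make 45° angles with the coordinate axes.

144

In coordinates u = x + y, v = x − y the rectangle is axis-aligned; the map (x,y)→(u,v) scales areas by 2.
u-values: -1, -1, 7, 8, 4, 5; range = 8 − (-1) = 9.
v-values: -19, 13, 7, -8, -4, 9; range = 13 − (-19) = 32.
Area = (9 × 32) / 2 = 144.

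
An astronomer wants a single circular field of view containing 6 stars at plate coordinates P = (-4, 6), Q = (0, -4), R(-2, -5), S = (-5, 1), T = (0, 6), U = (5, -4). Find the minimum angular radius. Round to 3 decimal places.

The farthest pair is P–U with squared distance 181. The circle on this segment as diameter has centre (0.5, 1) and r² = 181/4 = 45.25.
Check Q: distance² to centre = 25.25 ≤ 45.25, so it lies inside.
All remaining points lie in this disk, and no smaller disk contains both endpoints, so this is the minimum enclosing circle.
r = √(45.25) ≈ 6.727.

6.727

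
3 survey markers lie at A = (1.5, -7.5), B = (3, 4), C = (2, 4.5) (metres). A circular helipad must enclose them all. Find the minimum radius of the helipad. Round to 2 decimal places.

6.01

Side lengths²: AB² = 134.5, AC² = 144.25, BC² = 1.25.
Since AC² = 144.25 ≥ 134.5 + 1.25 = 135.75, the angle opposite AC is not acute, so the smallest enclosing circle has AC as diameter.
Centre = midpoint of AC = (1.75, -1.5), r² = 144.25/4 = 36.0625.
r = √(36.0625) ≈ 6.01.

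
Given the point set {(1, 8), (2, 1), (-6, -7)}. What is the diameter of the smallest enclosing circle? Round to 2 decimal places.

16.55

Call the three points A, B, C in the order given.
Side lengths²: AB² = 50, AC² = 274, BC² = 128.
Since AC² = 274 ≥ 128 + 50 = 178, the angle opposite AC is not acute, so the smallest enclosing circle has AC as diameter.
Centre = midpoint of AC = (-2.5, 0.5), r² = 274/4 = 68.5.
Diameter = 2r = 2√(68.5) ≈ 16.55.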